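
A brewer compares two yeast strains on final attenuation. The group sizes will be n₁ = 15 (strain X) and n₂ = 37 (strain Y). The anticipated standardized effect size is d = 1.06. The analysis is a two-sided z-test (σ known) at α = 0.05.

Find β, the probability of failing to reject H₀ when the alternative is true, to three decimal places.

β ≈ 0.066

Noncentrality parameter: δ = d / √(1/n₁ + 1/n₂) = 1.06 / √(1/15 + 1/37) = 3.4630
Critical value for a two-sided test at α = 0.05: z_{α/2} = 1.960.
Power = Φ(δ − 1.960) + Φ(−δ − 1.960) = Φ(1.503) + Φ(-5.423) = 0.9336 + 0.0000 = 0.9336.
Type II error: β = 1 − power = 1 − 0.9336 = 0.0664.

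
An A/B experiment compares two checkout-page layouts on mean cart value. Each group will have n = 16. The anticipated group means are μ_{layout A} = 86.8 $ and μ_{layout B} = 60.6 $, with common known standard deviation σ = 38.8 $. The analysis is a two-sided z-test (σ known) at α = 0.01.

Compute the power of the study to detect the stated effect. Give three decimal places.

Power ≈ 0.253

Standardized effect: d = |μ_{layout A} − μ_{layout B}| / σ = |86.8 − 60.6| / 38.8 = 0.6753
Noncentrality parameter: δ = d·√(n/2) = 0.6753 × √(16/2) = 1.9099
Critical value for a two-sided test at α = 0.01: z_{α/2} = 2.576.
Power = Φ(δ − 2.576) + Φ(−δ − 2.576) = Φ(-0.666) + Φ(-4.486) = 0.2527 + 0.0000 = 0.2527.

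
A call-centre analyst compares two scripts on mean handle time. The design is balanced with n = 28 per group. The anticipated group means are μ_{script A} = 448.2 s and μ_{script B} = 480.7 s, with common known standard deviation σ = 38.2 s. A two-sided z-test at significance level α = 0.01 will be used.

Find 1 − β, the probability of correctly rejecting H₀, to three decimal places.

Power ≈ 0.728

Standardized effect: d = |μ_{script A} − μ_{script B}| / σ = |448.2 − 480.7| / 38.2 = 0.8508
Noncentrality parameter: δ = d·√(n/2) = 0.8508 × √(28/2) = 3.1833
Critical value for a two-sided test at α = 0.01: z_{α/2} = 2.576.
Power = Φ(δ − 2.576) + Φ(−δ − 2.576) = Φ(0.608) + Φ(-5.759) = 0.7282 + 0.0000 = 0.7282.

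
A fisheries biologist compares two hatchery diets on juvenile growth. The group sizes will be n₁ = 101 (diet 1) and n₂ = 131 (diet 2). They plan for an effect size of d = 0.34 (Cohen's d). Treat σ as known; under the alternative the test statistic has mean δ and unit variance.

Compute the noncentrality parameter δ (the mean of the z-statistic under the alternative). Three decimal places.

δ = d / √(1/n₁ + 1/n₂) = 0.34 / √(1/101 + 1/131) = 2.5676

δ ≈ 2.568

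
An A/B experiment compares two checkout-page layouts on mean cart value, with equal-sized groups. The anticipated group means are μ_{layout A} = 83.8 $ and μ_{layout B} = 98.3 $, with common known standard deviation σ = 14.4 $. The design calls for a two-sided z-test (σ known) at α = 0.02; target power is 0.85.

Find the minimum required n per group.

n = 23 per group

Standardized effect: d = |μ_{layout A} − μ_{layout B}| / σ = |83.8 − 98.3| / 14.4 = 1.0069
For power 0.85 need Φ(δ − z_{0.01}) = 0.85, so δ = z_{0.01} + z_{0.15} = 2.326 + 1.036 = 3.363.
(For δ > 0 the lower-tail rejection region contributes negligibly to power, so the one-term inversion is standard.)
δ = d·√(n/2) ⇒ n = 2(δ/d)² = 2 × (3.363 / 1.0069)² = 22.31.
Rounding up, n = 23 per group.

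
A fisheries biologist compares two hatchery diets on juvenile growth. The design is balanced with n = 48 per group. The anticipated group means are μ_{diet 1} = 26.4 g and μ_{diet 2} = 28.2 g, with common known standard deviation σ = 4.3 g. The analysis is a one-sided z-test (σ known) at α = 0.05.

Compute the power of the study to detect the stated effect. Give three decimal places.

Power ≈ 0.658

Standardized effect: d = |μ_{diet 1} − μ_{diet 2}| / σ = |26.4 − 28.2| / 4.3 = 0.4186
Noncentrality parameter: δ = d·√(n/2) = 0.4186 × √(48/2) = 2.0507
One-sided α = 0.05 → critical value z_{0.05} = 1.645.
Power = Φ(δ − 1.645) = Φ(0.406) = 0.6576.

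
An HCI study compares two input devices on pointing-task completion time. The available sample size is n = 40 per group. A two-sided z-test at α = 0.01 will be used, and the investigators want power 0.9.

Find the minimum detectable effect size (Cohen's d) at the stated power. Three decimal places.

d ≈ 0.863

Required noncentrality: δ = z_{0.005} + z_{0.10} = 2.576 + 1.282 = 3.857.
(Lower-tail contribution to power is negligible for δ > 0.)
δ = d·√(n/2) ⇒ d = δ/√(n/2) = 3.857/√(40/2) = 0.8625.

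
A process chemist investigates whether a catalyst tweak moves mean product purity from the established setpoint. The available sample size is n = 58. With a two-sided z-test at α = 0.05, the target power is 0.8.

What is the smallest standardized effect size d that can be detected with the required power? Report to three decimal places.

d ≈ 0.368

Required noncentrality: δ = z_{0.025} + z_{0.20} = 1.960 + 0.842 = 2.802.
(Lower-tail contribution to power is negligible for δ > 0.)
δ = d·√n ⇒ d = δ/√n = 2.802/√58 = 0.3679.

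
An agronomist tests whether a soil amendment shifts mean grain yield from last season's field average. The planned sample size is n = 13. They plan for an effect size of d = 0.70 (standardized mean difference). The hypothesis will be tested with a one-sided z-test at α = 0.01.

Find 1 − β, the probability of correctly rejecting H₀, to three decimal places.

Noncentrality parameter: δ = d·√n = 0.70 × √13 = 2.5239
One-sided α = 0.01 → critical value z_{0.01} = 2.326.
Power = Φ(δ − 2.326) = Φ(0.198) = 0.5783.

Power ≈ 0.578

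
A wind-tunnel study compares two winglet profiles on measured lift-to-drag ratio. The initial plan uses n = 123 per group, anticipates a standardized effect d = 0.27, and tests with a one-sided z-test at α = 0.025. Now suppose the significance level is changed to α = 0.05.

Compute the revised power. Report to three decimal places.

δ = d·√(n/2) = 0.27 × √(123/2) = 2.1174 (unchanged). New critical value: z_{0.05} = 1.645.
Revised power = P(Z > 1.645 − δ) = Φ(0.473) = 0.6817.

Power ≈ 0.682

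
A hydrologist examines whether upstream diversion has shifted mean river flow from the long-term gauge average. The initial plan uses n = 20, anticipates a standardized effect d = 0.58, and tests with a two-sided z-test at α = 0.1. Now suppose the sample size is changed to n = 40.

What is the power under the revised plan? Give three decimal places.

Power ≈ 0.978

With n = 40: δ = d·√n = 0.58 × √40 = 3.6682. Critical value z_{0.05} = 1.645.
Revised power = Φ(δ − 1.645) + Φ(−δ − 1.645) = Φ(2.023) + Φ(-5.313) = 0.9785 + 0.0000 = 0.9785.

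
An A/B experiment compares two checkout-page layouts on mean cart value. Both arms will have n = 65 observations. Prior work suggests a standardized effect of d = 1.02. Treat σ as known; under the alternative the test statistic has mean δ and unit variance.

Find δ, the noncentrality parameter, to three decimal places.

The noncentrality parameter scales effect size by the design's sample-size factor: δ = d·√(n/2) = 1.02 × √(65/2) = 5.8149

δ ≈ 5.815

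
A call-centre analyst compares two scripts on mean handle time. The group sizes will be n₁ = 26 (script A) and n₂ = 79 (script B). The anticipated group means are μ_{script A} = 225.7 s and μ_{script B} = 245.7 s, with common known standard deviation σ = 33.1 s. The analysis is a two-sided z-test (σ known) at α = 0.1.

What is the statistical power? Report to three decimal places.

Power ≈ 0.848

Standardized effect: d = |μ_{script A} − μ_{script B}| / σ = |225.7 − 245.7| / 33.1 = 0.6042
Noncentrality parameter: δ = d / √(1/n₁ + 1/n₂) = 0.6042 / √(1/26 + 1/79) = 2.6724
Two-sided α = 0.1 → critical value z_{0.05} = 1.645.
Power = Φ(δ − 1.645) + Φ(−δ − 1.645) = Φ(1.028) + Φ(-4.317) = 0.8479 + 0.0000 = 0.8479.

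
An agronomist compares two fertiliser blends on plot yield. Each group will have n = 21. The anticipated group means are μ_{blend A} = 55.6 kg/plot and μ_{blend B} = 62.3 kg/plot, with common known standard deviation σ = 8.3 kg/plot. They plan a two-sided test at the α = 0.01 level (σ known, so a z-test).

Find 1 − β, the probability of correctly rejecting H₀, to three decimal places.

Standardized effect: d = |μ_{blend A} − μ_{blend B}| / σ = |55.6 − 62.3| / 8.3 = 0.8072
Noncentrality parameter: δ = d·√(n/2) = 0.8072 × √(21/2) = 2.6157
Critical value for a two-sided test at α = 0.01: z_{α/2} = 2.576.
Power = Φ(δ − 2.576) + Φ(−δ − 2.576) = Φ(0.040) + Φ(-5.192) = 0.5159 + 0.0000 = 0.5159.

Power ≈ 0.516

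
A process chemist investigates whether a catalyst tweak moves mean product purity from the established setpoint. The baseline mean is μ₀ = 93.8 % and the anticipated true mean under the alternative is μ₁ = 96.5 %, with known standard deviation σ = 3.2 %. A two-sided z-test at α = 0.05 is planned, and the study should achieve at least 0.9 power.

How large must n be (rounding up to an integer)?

n = 15

Standardized effect: d = |μ₁ − μ₀| / σ = |96.5 − 93.8| / 3.2 = 0.8438
Set Φ(δ − 1.960) = 0.9; then δ − 1.960 = Φ⁻¹(0.9) = 1.282, giving δ = 3.242.
(The Φ(−δ − z_{α/2}) term is vanishingly small for δ > 0 and is dropped in the standard sample-size formula.)
δ = d·√n ⇒ n = (δ/d)² = (3.242 / 0.8438)² = 14.76.
Round up to the next whole unit.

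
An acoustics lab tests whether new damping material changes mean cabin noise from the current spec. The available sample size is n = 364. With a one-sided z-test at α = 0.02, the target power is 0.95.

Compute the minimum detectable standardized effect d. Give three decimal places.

d ≈ 0.194

Required noncentrality: δ = z_{0.02} + z_{0.05} = 2.054 + 1.645 = 3.699.
δ = d·√n ⇒ d = δ/√n = 3.699/√364 = 0.1939.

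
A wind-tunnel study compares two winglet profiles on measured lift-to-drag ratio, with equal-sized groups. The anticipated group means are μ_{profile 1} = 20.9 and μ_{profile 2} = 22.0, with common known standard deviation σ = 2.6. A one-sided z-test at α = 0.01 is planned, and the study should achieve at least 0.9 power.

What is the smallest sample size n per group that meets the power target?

Standardized effect: d = |μ_{profile 1} − μ_{profile 2}| / σ = |20.9 − 22.0| / 2.6 = 0.4231
Set Φ(δ − 2.326) = 0.9; then δ − 2.326 = Φ⁻¹(0.9) = 1.282, giving δ = 3.608.
δ = d·√(n/2) ⇒ n = 2(δ/d)² = 2 × (3.608 / 0.4231)² = 145.45.
Rounding up, n = 146 per group.

n = 146 per group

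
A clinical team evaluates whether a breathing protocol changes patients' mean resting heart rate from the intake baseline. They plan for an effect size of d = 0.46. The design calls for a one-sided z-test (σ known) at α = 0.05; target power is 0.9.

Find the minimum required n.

For power 0.9 need Φ(δ − z_{0.05}) = 0.9, so δ = z_{0.05} + z_{0.10} = 1.645 + 1.282 = 2.926.
δ = d·√n ⇒ n = (δ/d)² = (2.926 / 0.46)² = 40.47.
Round up to the next whole unit.

n = 41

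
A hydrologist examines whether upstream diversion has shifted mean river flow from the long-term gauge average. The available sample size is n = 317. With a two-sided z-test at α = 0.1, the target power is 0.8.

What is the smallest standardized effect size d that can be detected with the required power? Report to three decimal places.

Required noncentrality: δ = z_{0.05} + z_{0.20} = 1.645 + 0.842 = 2.486.
(The second rejection-region term Φ(−δ − z_{α/2}) is negligible and dropped.)
δ = d·√n ⇒ d = δ/√n = 2.486/√317 = 0.1397.

d ≈ 0.140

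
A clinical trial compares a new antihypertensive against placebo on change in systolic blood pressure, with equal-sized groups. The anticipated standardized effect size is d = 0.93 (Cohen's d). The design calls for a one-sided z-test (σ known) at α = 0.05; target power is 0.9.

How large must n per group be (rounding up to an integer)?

n = 20 per group

For power 0.9 need Φ(δ − z_{0.05}) = 0.9, so δ = z_{0.05} + z_{0.10} = 1.645 + 1.282 = 2.926.
δ = d·√(n/2) ⇒ n = 2(δ/d)² = 2 × (2.926 / 0.93)² = 19.80.
Rounding up, n = 20 per group.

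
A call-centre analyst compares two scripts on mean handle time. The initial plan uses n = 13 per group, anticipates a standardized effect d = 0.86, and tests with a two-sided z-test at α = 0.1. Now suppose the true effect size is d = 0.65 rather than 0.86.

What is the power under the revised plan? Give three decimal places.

Power ≈ 0.505

With d = 0.65: δ = d·√(n/2) = 0.65 × √(13/2) = 1.6572. Critical value z_{0.05} = 1.645.
Revised power = Φ(δ − 1.645) + Φ(−δ − 1.645) = Φ(0.012) + Φ(-3.302) = 0.5049 + 0.0005 = 0.5054.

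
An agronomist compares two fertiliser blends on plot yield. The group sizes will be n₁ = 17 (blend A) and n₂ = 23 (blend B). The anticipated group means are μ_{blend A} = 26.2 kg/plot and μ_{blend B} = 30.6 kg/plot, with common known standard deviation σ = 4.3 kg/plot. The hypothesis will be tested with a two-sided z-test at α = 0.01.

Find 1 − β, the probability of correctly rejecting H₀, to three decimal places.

Power ≈ 0.733

Standardized effect: d = |μ_{blend A} − μ_{blend B}| / σ = |26.2 − 30.6| / 4.3 = 1.0233
Noncentrality parameter: λ = d / √(1/n₁ + 1/n₂) = 1.0233 / √(1/17 + 1/23) = 3.1992
Two-sided α = 0.01 → critical value z_{0.005} = 2.576.
Power = Φ(λ − 2.576) + Φ(−λ − 2.576) = Φ(0.623) + Φ(-5.775) = 0.7335 + 0.0000 = 0.7335.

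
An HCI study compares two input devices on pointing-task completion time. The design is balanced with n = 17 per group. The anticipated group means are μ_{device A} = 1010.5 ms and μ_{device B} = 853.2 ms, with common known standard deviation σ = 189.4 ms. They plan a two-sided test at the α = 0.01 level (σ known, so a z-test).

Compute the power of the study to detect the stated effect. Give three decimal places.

Standardized effect: d = |μ_{device A} − μ_{device B}| / σ = |1010.5 − 853.2| / 189.4 = 0.8305
Noncentrality parameter: δ = d·√(n/2) = 0.8305 × √(17/2) = 2.4214
Two-sided α = 0.01 → critical value z_{0.005} = 2.576.
Power = Φ(δ − 2.576) + Φ(−δ − 2.576) = Φ(-0.154) + Φ(-4.997) = 0.4386 + 0.0000 = 0.4386.

Power ≈ 0.439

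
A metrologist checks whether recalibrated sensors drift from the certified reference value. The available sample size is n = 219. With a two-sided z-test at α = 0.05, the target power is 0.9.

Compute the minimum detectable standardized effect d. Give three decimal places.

Need Φ(δ − 1.960) = 0.9, so δ = 1.960 + 1.282 = 3.242.
(Lower-tail contribution to power is negligible for δ > 0.)
δ = d·√n ⇒ d = δ/√n = 3.242/√219 = 0.2190.

d ≈ 0.219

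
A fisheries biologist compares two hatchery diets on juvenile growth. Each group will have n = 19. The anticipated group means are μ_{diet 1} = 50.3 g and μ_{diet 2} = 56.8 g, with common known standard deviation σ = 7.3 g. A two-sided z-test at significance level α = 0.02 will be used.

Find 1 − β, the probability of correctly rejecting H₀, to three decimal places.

Standardized effect: d = |μ_{diet 1} − μ_{diet 2}| / σ = |50.3 − 56.8| / 7.3 = 0.8904
Noncentrality parameter: δ = d·√(n/2) = 0.8904 × √(19/2) = 2.7444
Critical value for a two-sided test at α = 0.02: z_{α/2} = 2.326.
Power = Φ(δ − 2.326) + Φ(−δ − 2.326) = Φ(0.418) + Φ(-5.071) = 0.6621 + 0.0000 = 0.6621.

Power ≈ 0.662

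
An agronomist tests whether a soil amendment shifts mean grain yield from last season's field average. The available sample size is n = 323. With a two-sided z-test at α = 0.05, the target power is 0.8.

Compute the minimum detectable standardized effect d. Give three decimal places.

d ≈ 0.156

Required noncentrality: δ = z_{0.025} + z_{0.20} = 1.960 + 0.842 = 2.802.
(Lower-tail contribution to power is negligible for δ > 0.)
δ = d·√n ⇒ d = δ/√n = 2.802/√323 = 0.1559.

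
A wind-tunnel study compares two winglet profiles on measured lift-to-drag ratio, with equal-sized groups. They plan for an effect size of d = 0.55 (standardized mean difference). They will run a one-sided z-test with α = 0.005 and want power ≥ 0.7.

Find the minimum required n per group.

n = 64 per group

Set Φ(δ − 2.576) = 0.7; then δ − 2.576 = Φ⁻¹(0.7) = 0.524, giving δ = 3.100.
δ = d·√(n/2) ⇒ n = 2(δ/d)² = 2 × (3.100 / 0.55)² = 63.55.
Round up to the next whole unit.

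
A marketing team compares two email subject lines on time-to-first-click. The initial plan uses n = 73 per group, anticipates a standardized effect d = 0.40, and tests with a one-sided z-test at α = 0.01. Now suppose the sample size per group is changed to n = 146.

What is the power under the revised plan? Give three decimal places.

Power ≈ 0.862

With n = 146 per group: δ = d·√(n/2) = 0.40 × √(146/2) = 3.4176. Critical value z_{0.01} = 2.326.
Revised power = Φ(δ − 2.326) = Φ(1.091) = 0.8624.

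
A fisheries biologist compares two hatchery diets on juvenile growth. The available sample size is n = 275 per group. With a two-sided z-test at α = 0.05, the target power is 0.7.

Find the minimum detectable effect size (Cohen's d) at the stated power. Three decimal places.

d ≈ 0.212

Need Φ(δ − 1.960) = 0.7, so δ = 1.960 + 0.524 = 2.484.
(Lower-tail contribution to power is negligible for δ > 0.)
δ = d·√(n/2) ⇒ d = δ/√(n/2) = 2.484/√(275/2) = 0.2119.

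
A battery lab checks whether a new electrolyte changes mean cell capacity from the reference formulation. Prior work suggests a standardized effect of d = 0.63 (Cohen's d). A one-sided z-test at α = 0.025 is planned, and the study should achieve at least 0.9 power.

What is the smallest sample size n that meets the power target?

Set Φ(δ − 1.960) = 0.9; then δ − 1.960 = Φ⁻¹(0.9) = 1.282, giving δ = 3.242.
δ = d·√n ⇒ n = (δ/d)² = (3.242 / 0.63)² = 26.47.
Round up to the next whole unit.

n = 27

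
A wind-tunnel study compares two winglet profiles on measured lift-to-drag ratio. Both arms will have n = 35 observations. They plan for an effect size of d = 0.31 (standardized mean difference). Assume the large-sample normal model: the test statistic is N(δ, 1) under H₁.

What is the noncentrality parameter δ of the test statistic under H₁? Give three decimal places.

The noncentrality parameter scales effect size by the design's sample-size factor: δ = d·√(n/2) = 0.31 × √(35/2) = 1.2968

δ ≈ 1.297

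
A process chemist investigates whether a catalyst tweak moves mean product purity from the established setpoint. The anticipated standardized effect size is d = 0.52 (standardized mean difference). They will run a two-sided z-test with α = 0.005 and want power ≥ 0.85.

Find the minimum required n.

For power 0.85 need Φ(δ − z_{0.0025}) = 0.85, so δ = z_{0.0025} + z_{0.15} = 2.807 + 1.036 = 3.843.
(The Φ(−δ − z_{α/2}) term is vanishingly small for δ > 0 and is dropped in the standard sample-size formula.)
δ = d·√n ⇒ n = (δ/d)² = (3.843 / 0.52)² = 54.63.
Round up to the next whole unit.

n = 55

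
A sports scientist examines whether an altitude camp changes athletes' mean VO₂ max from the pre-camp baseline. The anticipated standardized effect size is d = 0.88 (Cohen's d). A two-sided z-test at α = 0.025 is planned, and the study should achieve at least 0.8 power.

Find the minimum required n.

Set Φ(δ − 2.241) = 0.8; then δ − 2.241 = Φ⁻¹(0.8) = 0.842, giving δ = 3.083.
(For δ > 0 the lower-tail rejection region contributes negligibly to power, so the one-term inversion is standard.)
δ = d·√n ⇒ n = (δ/d)² = (3.083 / 0.88)² = 12.27.
Round up to the next whole unit.

n = 13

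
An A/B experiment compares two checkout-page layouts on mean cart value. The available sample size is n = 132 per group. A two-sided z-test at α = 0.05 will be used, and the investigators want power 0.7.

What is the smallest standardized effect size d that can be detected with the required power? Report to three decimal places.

d ≈ 0.306

Need Φ(δ − 1.960) = 0.7, so δ = 1.960 + 0.524 = 2.484.
(The second rejection-region term Φ(−δ − z_{α/2}) is negligible and dropped.)
δ = d·√(n/2) ⇒ d = δ/√(n/2) = 2.484/√(132/2) = 0.3058.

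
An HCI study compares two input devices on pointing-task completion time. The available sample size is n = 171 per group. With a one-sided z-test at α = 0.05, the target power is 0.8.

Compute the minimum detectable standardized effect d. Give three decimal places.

Need Φ(δ − 1.645) = 0.8, so δ = 1.645 + 0.842 = 2.486.
δ = d·√(n/2) ⇒ d = δ/√(n/2) = 2.486/√(171/2) = 0.2689.

d ≈ 0.269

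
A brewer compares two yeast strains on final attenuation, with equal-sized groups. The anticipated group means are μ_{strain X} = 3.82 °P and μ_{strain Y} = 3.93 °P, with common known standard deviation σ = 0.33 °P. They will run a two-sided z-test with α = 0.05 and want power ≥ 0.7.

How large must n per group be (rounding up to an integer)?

n = 112 per group

Standardized effect: d = |μ_{strain X} − μ_{strain Y}| / σ = |3.82 − 3.93| / 0.33 = 0.3333
Set Φ(δ − 1.960) = 0.7; then δ − 1.960 = Φ⁻¹(0.7) = 0.524, giving δ = 2.484.
(For δ > 0 the lower-tail rejection region contributes negligibly to power, so the one-term inversion is standard.)
δ = d·√(n/2) ⇒ n = 2(δ/d)² = 2 × (2.484 / 0.3333)² = 111.10.
Rounding up, n = 112 per group.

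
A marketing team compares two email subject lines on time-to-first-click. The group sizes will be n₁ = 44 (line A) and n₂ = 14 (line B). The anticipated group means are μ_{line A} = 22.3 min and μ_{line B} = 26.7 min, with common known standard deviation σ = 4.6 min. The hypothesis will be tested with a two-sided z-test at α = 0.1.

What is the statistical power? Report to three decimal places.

Power ≈ 0.930

Standardized effect: d = |μ_{line A} − μ_{line B}| / σ = |22.3 − 26.7| / 4.6 = 0.9565
Noncentrality parameter: δ = d / √(1/n₁ + 1/n₂) = 0.9565 / √(1/44 + 1/14) = 3.1172
Critical value for a two-sided test at α = 0.1: z_{α/2} = 1.645.
Power = Φ(δ − 1.645) + Φ(−δ − 1.645) = Φ(1.472) + Φ(-4.762) = 0.9295 + 0.0000 = 0.9295.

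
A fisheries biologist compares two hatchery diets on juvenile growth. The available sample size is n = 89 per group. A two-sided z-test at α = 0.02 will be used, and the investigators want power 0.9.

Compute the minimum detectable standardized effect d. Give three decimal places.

d ≈ 0.541

Need Φ(δ − 2.326) = 0.9, so δ = 2.326 + 1.282 = 3.608.
(Lower-tail contribution to power is negligible for δ > 0.)
δ = d·√(n/2) ⇒ d = δ/√(n/2) = 3.608/√(89/2) = 0.5408.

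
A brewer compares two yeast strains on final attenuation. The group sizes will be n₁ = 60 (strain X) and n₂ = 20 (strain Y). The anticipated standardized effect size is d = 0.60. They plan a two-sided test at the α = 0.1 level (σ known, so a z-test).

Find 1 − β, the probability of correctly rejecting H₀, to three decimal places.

Power ≈ 0.751

Noncentrality parameter: δ = d / √(1/n₁ + 1/n₂) = 0.60 / √(1/60 + 1/20) = 2.3238
Critical value for a two-sided test at α = 0.1: z_{α/2} = 1.645.
Power = Φ(δ − 1.645) + Φ(−δ − 1.645) = Φ(0.679) + Φ(-3.969) = 0.7514 + 0.0000 = 0.7514.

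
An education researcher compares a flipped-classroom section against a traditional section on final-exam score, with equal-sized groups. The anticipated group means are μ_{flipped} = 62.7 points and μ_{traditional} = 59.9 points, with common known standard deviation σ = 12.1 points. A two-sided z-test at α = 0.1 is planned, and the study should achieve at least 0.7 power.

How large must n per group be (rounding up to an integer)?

n = 176 per group

Standardized effect: d = |μ_{flipped} − μ_{traditional}| / σ = |62.7 − 59.9| / 12.1 = 0.2314
Set Φ(δ − 1.645) = 0.7; then δ − 1.645 = Φ⁻¹(0.7) = 0.524, giving δ = 2.169.
(Ignoring the negligible lower-tail rejection probability gives the usual closed-form inversion.)
δ = d·√(n/2) ⇒ n = 2(δ/d)² = 2 × (2.169 / 0.2314)² = 175.75.
Round up to the next whole unit.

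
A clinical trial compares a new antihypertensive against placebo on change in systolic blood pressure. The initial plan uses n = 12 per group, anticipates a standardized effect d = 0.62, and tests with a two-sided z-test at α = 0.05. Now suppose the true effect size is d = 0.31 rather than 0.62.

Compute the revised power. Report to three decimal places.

With d = 0.31: δ = d·√(n/2) = 0.31 × √(12/2) = 0.7593. Critical value z_{0.025} = 1.960.
Revised power = Φ(δ − 1.960) + Φ(−δ − 1.960) = Φ(-1.201) + Φ(-2.719) = 0.1149 + 0.0033 = 0.1182.

Power ≈ 0.118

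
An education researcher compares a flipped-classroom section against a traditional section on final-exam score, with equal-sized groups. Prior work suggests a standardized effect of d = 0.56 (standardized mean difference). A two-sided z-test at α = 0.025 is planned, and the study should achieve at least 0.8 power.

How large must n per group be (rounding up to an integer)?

n = 61 per group

Set Φ(δ − 2.241) = 0.8; then δ − 2.241 = Φ⁻¹(0.8) = 0.842, giving δ = 3.083.
(The Φ(−δ − z_{α/2}) term is vanishingly small for δ > 0 and is dropped in the standard sample-size formula.)
δ = d·√(n/2) ⇒ n = 2(δ/d)² = 2 × (3.083 / 0.56)² = 60.62.
Rounding up, n = 61 per group.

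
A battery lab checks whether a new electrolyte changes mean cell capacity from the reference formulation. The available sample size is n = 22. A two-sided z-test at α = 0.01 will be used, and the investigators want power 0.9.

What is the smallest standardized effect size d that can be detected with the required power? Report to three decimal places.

d ≈ 0.822

Required noncentrality: δ = z_{0.005} + z_{0.10} = 2.576 + 1.282 = 3.857.
(Lower-tail contribution to power is negligible for δ > 0.)
δ = d·√n ⇒ d = δ/√n = 3.857/√22 = 0.8224.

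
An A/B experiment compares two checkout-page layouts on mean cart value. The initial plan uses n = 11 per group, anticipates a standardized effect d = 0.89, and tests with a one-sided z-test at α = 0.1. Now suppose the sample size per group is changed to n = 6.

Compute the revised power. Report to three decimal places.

Power ≈ 0.603

With n = 6 per group: δ = d·√(n/2) = 0.89 × √(6/2) = 1.5415. Critical value z_{0.1} = 1.282.
Revised power = P(Z > 1.282 − δ) = Φ(0.260) = 0.6026.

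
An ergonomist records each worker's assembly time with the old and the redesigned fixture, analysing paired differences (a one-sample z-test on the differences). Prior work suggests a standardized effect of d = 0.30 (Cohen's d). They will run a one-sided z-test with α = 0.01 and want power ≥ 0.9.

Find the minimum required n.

Set Φ(δ − 2.326) = 0.9; then δ − 2.326 = Φ⁻¹(0.9) = 1.282, giving δ = 3.608.
δ = d·√n ⇒ n = (δ/d)² = (3.608 / 0.30)² = 144.63.
Round up to the next whole unit.

n = 145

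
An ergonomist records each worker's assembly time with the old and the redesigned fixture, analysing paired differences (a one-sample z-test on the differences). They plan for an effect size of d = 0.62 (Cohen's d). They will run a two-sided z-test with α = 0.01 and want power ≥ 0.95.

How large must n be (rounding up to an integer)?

Set Φ(δ − 2.576) = 0.95; then δ − 2.576 = Φ⁻¹(0.95) = 1.645, giving δ = 4.221.
(The Φ(−δ − z_{α/2}) term is vanishingly small for δ > 0 and is dropped in the standard sample-size formula.)
δ = d·√n ⇒ n = (δ/d)² = (4.221 / 0.62)² = 46.34.
Rounding up, n = 47.

n = 47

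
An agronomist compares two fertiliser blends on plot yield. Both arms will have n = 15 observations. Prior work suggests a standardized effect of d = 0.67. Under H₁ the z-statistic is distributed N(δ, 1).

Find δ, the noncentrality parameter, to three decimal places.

δ ≈ 1.835

δ = d·√(n/2) = 0.67 × √(15/2) = 1.8349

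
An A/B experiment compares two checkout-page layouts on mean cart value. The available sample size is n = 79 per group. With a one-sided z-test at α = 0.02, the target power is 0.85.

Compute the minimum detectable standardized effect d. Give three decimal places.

Required noncentrality: δ = z_{0.02} + z_{0.15} = 2.054 + 1.036 = 3.090.
δ = d·√(n/2) ⇒ d = δ/√(n/2) = 3.090/√(79/2) = 0.4917.

d ≈ 0.492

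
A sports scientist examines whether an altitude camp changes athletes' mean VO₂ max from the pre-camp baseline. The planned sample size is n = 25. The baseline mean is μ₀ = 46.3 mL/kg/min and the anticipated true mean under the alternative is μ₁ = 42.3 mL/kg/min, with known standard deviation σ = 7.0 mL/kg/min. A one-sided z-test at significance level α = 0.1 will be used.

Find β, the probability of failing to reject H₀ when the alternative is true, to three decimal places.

β ≈ 0.058

Standardized effect: d = |μ₁ − μ₀| / σ = |42.3 − 46.3| / 7.0 = 0.5714
Noncentrality parameter: δ = d·√n = 0.5714 × √25 = 2.8571
One-sided α = 0.1 → critical value z_{0.1} = 1.282.
Power = Φ(δ − 1.282) = Φ(1.576) = 0.9424.
Type II error: β = 1 − power = 1 − 0.9424 = 0.0576.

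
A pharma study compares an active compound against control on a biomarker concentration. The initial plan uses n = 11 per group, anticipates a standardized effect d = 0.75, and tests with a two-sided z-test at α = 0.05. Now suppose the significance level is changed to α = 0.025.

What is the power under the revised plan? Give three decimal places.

δ = d·√(n/2) = 0.75 × √(11/2) = 1.7589 (unchanged). New critical value: z_{0.0125} = 2.241.
Revised power = Φ(δ − 2.241) + Φ(−δ − 2.241) = Φ(-0.482) + Φ(-4.000) = 0.3147 + 0.0000 = 0.3148.

Power ≈ 0.315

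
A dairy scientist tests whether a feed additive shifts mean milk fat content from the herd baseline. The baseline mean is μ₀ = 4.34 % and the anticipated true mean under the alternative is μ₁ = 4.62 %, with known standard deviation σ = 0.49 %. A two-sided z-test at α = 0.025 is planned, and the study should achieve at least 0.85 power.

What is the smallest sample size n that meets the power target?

Standardized effect: d = |μ₁ − μ₀| / σ = |4.62 − 4.34| / 0.49 = 0.5714
For power 0.85 need Φ(δ − z_{0.0125}) = 0.85, so δ = z_{0.0125} + z_{0.15} = 2.241 + 1.036 = 3.278.
(For δ > 0 the lower-tail rejection region contributes negligibly to power, so the one-term inversion is standard.)
δ = d·√n ⇒ n = (δ/d)² = (3.278 / 0.5714)² = 32.90.
Round up to the next whole unit.

n = 33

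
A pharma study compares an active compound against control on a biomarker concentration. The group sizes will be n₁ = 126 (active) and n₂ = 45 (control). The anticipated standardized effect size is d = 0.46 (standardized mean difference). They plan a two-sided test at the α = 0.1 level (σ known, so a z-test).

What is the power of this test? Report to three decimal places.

Power ≈ 0.842

Noncentrality parameter: δ = d / √(1/n₁ + 1/n₂) = 0.46 / √(1/126 + 1/45) = 2.6488
Critical value for a two-sided test at α = 0.1: z_{α/2} = 1.645.
Power = Φ(δ − 1.645) + Φ(−δ − 1.645) = Φ(1.004) + Φ(-4.294) = 0.8423 + 0.0000 = 0.8423.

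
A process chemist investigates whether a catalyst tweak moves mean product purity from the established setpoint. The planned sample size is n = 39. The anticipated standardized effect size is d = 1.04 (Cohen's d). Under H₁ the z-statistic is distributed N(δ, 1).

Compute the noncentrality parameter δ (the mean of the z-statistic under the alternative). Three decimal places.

δ ≈ 6.495

δ = d·√n = 1.04 × √39 = 6.4948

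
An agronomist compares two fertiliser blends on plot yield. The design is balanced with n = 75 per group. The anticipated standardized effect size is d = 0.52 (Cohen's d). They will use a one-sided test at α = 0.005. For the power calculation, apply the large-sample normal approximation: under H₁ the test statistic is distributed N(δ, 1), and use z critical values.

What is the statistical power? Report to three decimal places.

Noncentrality parameter: δ = d·√(n/2) = 0.52 × √(75/2) = 3.1843
Critical value for a one-sided test at α = 0.005: z_α = 2.576.
Power = P(Z > 2.576 − δ) = Φ(0.609) = 0.7286.

Power ≈ 0.729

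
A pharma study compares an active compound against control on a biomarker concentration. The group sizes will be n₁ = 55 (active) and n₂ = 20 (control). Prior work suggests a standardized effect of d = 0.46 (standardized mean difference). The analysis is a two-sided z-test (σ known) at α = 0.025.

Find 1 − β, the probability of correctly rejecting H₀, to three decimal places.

Noncentrality parameter: δ = d / √(1/n₁ + 1/n₂) = 0.46 / √(1/55 + 1/20) = 1.7617
Two-sided α = 0.025 → critical value z_{0.0125} = 2.241.
Power = Φ(δ − 2.241) + Φ(−δ − 2.241) = Φ(-0.480) + Φ(-4.003) = 0.3157 + 0.0000 = 0.3157.

Power ≈ 0.316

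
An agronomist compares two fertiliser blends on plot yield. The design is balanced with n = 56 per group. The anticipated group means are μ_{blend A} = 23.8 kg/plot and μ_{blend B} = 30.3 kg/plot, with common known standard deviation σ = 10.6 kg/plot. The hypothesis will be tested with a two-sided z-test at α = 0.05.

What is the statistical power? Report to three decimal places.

Power ≈ 0.901

Standardized effect: d = |μ_{blend A} − μ_{blend B}| / σ = |23.8 − 30.3| / 10.6 = 0.6132
Noncentrality parameter: δ = d·√(n/2) = 0.6132 × √(56/2) = 3.2448
Two-sided α = 0.05 → critical value z_{0.025} = 1.960.
Power = Φ(δ − 1.960) + Φ(−δ − 1.960) = Φ(1.285) + Φ(-5.205) = 0.9006 + 0.0000 = 0.9006.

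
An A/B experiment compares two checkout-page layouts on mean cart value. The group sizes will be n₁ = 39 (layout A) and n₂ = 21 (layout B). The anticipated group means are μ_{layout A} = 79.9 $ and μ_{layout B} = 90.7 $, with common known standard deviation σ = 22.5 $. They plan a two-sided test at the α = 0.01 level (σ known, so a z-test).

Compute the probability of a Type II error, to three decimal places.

β ≈ 0.789

Standardized effect: d = |μ_{layout A} − μ_{layout B}| / σ = |79.9 − 90.7| / 22.5 = 0.4800
Noncentrality parameter: δ = d / √(1/n₁ + 1/n₂) = 0.4800 / √(1/39 + 1/21) = 1.7734
Two-sided α = 0.01 → critical value z_{0.005} = 2.576.
Power = Φ(δ − 2.576) + Φ(−δ − 2.576) = Φ(-0.802) + Φ(-4.349) = 0.2112 + 0.0000 = 0.2112.
Type II error: β = 1 − power = 1 − 0.2112 = 0.7888.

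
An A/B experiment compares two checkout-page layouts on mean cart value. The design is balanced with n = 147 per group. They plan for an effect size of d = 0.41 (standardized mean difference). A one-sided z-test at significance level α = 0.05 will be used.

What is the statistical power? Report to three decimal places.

Power ≈ 0.969

Noncentrality parameter: δ = d·√(n/2) = 0.41 × √(147/2) = 3.5150
Critical value for a one-sided test at α = 0.05: z_α = 1.645.
Power = P(Z > 1.645 − δ) = Φ(1.870) = 0.9693.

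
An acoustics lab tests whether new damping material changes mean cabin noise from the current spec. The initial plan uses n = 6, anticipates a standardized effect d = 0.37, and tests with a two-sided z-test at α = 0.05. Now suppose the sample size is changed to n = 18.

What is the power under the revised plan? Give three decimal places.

With n = 18: δ = d·√n = 0.37 × √18 = 1.5698. Critical value z_{0.025} = 1.960.
Revised power = Φ(δ − 1.960) + Φ(−δ − 1.960) = Φ(-0.390) + Φ(-3.530) = 0.3482 + 0.0002 = 0.3484.

Power ≈ 0.348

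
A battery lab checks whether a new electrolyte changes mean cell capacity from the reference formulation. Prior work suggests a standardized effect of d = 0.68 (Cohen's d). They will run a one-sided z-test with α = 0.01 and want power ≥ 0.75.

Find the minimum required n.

Set Φ(δ − 2.326) = 0.75; then δ − 2.326 = Φ⁻¹(0.75) = 0.674, giving δ = 3.001.
δ = d·√n ⇒ n = (δ/d)² = (3.001 / 0.68)² = 19.47.
Rounding up, n = 20.

n = 20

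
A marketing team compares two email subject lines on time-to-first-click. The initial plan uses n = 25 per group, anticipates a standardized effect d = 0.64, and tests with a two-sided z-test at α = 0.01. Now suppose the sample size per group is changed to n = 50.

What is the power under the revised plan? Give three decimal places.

With n = 50 per group: δ = d·√(n/2) = 0.64 × √(50/2) = 3.2000. Critical value z_{0.005} = 2.576.
Revised power = Φ(δ − 2.576) + Φ(−δ − 2.576) = Φ(0.624) + Φ(-5.776) = 0.7337 + 0.0000 = 0.7337.

Power ≈ 0.734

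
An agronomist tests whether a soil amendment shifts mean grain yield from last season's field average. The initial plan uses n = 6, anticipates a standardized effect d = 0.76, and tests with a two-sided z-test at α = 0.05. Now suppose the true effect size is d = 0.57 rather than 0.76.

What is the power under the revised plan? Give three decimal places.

With d = 0.57: δ = d·√n = 0.57 × √6 = 1.3962. Critical value z_{0.025} = 1.960.
Revised power = Φ(δ − 1.960) + Φ(−δ − 1.960) = Φ(-0.564) + Φ(-3.356) = 0.2865 + 0.0004 = 0.2869.

Power ≈ 0.287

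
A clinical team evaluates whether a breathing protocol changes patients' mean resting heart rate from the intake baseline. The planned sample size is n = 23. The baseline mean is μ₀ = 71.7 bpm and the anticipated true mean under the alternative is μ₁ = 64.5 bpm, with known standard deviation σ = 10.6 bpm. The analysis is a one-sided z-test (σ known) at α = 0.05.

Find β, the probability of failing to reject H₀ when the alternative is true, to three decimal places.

β ≈ 0.053

Standardized effect: d = |μ₁ − μ₀| / σ = |64.5 − 71.7| / 10.6 = 0.6792
Noncentrality parameter: λ = d·√n = 0.6792 × √23 = 3.2575
Critical value for a one-sided test at α = 0.05: z_α = 1.645.
Power = P(Z > 1.645 − λ) = Φ(1.613) = 0.9466.
Type II error: β = 1 − power = 1 − 0.9466 = 0.0534.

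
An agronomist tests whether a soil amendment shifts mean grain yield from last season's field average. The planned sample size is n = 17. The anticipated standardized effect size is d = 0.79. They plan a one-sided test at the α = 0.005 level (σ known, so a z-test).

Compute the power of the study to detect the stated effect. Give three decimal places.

Power ≈ 0.752

Noncentrality parameter: δ = d·√n = 0.79 × √17 = 3.2573
Critical value for a one-sided test at α = 0.005: z_α = 2.576.
Power = P(Z > 2.576 − δ) = Φ(0.681) = 0.7522.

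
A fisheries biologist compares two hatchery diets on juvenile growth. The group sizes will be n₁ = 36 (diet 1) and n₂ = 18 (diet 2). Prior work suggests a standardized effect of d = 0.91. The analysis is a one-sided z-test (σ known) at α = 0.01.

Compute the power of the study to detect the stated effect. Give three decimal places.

Power ≈ 0.796

Noncentrality parameter: δ = d / √(1/n₁ + 1/n₂) = 0.91 / √(1/36 + 1/18) = 3.1523
Critical value for a one-sided test at α = 0.01: z_α = 2.326.
Power = Φ(δ − 2.326) = Φ(0.826) = 0.7956.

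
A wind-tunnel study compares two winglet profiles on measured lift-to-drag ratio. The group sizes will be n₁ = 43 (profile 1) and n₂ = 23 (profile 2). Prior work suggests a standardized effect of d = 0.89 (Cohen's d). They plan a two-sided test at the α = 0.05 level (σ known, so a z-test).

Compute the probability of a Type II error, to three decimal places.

β ≈ 0.069

Noncentrality parameter: δ = d / √(1/n₁ + 1/n₂) = 0.89 / √(1/43 + 1/23) = 3.4452
Two-sided α = 0.05 → critical value z_{0.025} = 1.960.
Power = Φ(δ − 1.960) + Φ(−δ − 1.960) = Φ(1.485) + Φ(-5.405) = 0.9313 + 0.0000 = 0.9313.
Type II error: β = 1 − power = 1 − 0.9313 = 0.0687.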